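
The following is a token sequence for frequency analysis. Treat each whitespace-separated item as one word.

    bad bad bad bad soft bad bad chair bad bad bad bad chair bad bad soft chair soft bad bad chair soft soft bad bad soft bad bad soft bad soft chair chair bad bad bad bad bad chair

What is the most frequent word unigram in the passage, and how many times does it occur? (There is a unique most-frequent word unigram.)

Unigram frequencies (highest first):
  bad: 24
  soft: 8
  chair: 7

"bad", 24 times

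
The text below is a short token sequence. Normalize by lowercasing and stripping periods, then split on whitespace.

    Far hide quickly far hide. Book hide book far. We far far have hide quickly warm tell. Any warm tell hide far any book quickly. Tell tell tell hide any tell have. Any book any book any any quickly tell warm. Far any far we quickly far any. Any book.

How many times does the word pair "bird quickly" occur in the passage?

Scanning the 49 overlapping bigram windows for "bird quickly":
  (none found)

0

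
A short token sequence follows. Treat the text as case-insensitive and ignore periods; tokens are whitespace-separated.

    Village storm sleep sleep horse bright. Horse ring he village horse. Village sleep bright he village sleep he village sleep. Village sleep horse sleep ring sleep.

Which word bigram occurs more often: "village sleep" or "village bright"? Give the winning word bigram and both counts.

"village sleep" (4 vs 0)

"village sleep": 4 occurrences
"village bright": 0 occurrences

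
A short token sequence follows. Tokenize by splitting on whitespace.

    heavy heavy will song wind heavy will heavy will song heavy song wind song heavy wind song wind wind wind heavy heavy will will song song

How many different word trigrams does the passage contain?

22

26 tokens → 24 trigram windows in total.
Repeated trigrams (each contributes count−1 duplicates):
  heavy heavy will: 2
  heavy will song: 2
2 duplicate windows → 24 − 2 = 22 distinct.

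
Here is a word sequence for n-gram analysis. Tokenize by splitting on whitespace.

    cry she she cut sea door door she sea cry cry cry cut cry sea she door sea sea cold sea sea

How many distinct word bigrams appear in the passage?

22 tokens → 21 bigram windows in total.
Repeated bigrams (each contributes count−1 duplicates):
  cry cry: 2
  sea sea: 2
2 duplicate windows → 21 − 2 = 19 distinct.

19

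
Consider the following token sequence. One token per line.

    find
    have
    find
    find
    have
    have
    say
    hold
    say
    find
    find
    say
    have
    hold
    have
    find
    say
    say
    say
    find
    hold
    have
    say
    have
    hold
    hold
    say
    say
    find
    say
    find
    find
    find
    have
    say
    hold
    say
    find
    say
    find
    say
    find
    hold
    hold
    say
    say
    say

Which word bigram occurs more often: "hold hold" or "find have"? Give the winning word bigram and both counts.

"hold hold": 2 occurrences
"find have": 3 occurrences

"find have" (3 vs 2)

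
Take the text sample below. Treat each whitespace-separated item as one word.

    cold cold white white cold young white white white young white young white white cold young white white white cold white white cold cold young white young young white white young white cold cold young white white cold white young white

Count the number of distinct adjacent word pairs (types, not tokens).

41 tokens → 40 bigram windows in total.
Repeated bigrams (each contributes count−1 duplicates):
  white white: 9
  young white: 9
  white cold: 6
  white young: 5
  cold young: 4
  cold cold: 3
  cold white: 3
32 duplicate windows → 40 − 32 = 8 distinct.

8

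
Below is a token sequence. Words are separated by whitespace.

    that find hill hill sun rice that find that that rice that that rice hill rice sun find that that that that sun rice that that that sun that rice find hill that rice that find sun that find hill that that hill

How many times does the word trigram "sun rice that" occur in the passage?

2

Scanning the 41 overlapping trigram windows for "sun rice that":
  position 5–7: sun rice that
  position 23–25: sun rice that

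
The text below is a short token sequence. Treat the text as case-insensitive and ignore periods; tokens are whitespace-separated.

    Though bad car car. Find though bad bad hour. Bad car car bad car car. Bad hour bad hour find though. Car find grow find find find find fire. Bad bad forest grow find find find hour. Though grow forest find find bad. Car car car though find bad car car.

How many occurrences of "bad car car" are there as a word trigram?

Scanning the 49 overlapping trigram windows for "bad car car":
  position 2–4: bad car car
  position 10–12: bad car car
  position 13–15: bad car car
  position 43–45: bad car car
  position 49–51: bad car car

5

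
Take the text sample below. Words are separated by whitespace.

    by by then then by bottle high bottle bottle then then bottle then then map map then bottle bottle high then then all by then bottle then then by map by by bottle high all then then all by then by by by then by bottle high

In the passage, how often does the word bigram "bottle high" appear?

Scanning the 46 overlapping bigram windows for "bottle high":
  position 6–7: bottle high
  position 19–20: bottle high
  position 33–34: bottle high
  position 46–47: bottle high

4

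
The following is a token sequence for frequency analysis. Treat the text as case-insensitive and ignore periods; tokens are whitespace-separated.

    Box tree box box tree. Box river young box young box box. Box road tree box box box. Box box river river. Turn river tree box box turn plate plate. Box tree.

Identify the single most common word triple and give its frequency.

"box box box", 4 times

Trigram frequencies (highest first):
  box box box: 4
  tree box box: 3
  box tree box: 2
  box box tree: 1
  tree box river: 1
  box river young: 1
  … (18 more, each ≤ 1)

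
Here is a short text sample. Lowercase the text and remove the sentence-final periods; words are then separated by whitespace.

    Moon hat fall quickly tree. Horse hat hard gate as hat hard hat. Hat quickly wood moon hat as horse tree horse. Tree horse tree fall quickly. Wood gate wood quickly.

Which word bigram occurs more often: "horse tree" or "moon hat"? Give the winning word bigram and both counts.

"horse tree": 3 occurrences
"moon hat": 2 occurrences

"horse tree" (3 vs 2)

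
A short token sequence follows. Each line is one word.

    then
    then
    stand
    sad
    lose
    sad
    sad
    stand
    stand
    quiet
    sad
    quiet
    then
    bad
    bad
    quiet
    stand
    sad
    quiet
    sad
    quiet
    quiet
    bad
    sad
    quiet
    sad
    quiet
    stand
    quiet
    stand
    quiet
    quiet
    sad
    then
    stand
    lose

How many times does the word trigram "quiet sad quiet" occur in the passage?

3

Scanning the 34 overlapping trigram windows for "quiet sad quiet":
  position 10–12: quiet sad quiet
  position 19–21: quiet sad quiet
  position 25–27: quiet sad quiet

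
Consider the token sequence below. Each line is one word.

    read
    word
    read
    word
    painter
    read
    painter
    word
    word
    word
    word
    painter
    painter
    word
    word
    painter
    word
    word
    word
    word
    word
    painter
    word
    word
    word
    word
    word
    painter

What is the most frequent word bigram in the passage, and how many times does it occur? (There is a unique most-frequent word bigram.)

"word word", 12 times

Bigram frequencies (highest first):
  word word: 12
  word painter: 5
  painter word: 4
  read word: 2
  word read: 1
  painter read: 1
  … (2 more, each ≤ 1)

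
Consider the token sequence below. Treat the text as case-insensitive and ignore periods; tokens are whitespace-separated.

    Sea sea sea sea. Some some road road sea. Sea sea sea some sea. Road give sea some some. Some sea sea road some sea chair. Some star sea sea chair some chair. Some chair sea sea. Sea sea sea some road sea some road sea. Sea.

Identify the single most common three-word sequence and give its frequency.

Trigram frequencies (highest first):
  sea sea sea: 7
  sea sea some: 3
  sea some some: 2
  road sea sea: 2
  sea chair some: 2
  chair some chair: 2
  … (25 more, each ≤ 2)

"sea sea sea", 7 times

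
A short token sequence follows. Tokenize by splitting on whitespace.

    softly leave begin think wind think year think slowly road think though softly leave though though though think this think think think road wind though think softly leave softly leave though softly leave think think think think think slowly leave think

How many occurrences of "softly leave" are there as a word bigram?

Scanning the 40 overlapping bigram windows for "softly leave":
  position 1–2: softly leave
  position 13–14: softly leave
  position 27–28: softly leave
  position 29–30: softly leave
  position 32–33: softly leave

5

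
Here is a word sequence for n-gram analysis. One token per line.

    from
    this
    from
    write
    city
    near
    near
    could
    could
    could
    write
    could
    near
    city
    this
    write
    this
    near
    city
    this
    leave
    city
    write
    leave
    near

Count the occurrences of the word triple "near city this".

2

Scanning the 23 overlapping trigram windows for "near city this":
  position 13–15: near city this
  position 18–20: near city this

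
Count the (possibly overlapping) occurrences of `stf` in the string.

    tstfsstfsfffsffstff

3

Sliding a length-3 window over the 19 characters (17 positions):
  position 2–4: stf
  position 6–8: stf
  position 16–18: stf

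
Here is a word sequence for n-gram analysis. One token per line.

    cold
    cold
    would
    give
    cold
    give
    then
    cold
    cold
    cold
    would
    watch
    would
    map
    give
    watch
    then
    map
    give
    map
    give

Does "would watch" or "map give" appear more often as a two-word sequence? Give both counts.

"would watch": 1 occurrence
"map give": 3 occurrences

"map give" (3 vs 1)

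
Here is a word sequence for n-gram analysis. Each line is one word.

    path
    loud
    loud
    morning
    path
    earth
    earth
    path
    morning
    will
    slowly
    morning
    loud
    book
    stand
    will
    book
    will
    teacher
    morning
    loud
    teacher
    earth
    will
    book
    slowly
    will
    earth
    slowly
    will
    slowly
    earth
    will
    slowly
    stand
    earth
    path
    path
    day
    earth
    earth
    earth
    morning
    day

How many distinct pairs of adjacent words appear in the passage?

34

44 tokens → 43 bigram windows in total.
Repeated bigrams (each contributes count−1 duplicates):
  earth earth: 3
  will slowly: 3
  earth path: 2
  earth will: 2
  morning loud: 2
  slowly will: 2
  will book: 2
9 duplicate windows → 43 − 9 = 34 distinct.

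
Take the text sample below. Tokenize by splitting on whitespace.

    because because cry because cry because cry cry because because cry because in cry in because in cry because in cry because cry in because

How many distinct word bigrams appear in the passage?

25 tokens → 24 bigram windows in total.
Repeated bigrams (each contributes count−1 duplicates):
  cry because: 6
  because cry: 5
  because in: 3
  in cry: 3
  because because: 2
  cry in: 2
  in because: 2
16 duplicate windows → 24 − 16 = 8 distinct.

8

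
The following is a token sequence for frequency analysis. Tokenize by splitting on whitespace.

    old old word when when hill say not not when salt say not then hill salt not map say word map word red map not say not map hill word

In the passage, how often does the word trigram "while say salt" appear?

0

Scanning the 28 overlapping trigram windows for "while say salt":
  (none found)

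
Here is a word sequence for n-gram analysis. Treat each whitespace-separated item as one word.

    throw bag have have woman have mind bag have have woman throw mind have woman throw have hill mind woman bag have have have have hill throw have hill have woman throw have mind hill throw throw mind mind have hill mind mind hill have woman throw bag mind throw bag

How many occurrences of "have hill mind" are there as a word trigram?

Scanning the 49 overlapping trigram windows for "have hill mind":
  position 17–19: have hill mind
  position 40–42: have hill mind

2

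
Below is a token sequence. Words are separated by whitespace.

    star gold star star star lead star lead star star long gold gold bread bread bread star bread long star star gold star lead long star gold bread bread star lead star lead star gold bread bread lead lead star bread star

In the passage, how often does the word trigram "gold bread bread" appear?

Scanning the 40 overlapping trigram windows for "gold bread bread":
  position 13–15: gold bread bread
  position 27–29: gold bread bread
  position 35–37: gold bread bread

3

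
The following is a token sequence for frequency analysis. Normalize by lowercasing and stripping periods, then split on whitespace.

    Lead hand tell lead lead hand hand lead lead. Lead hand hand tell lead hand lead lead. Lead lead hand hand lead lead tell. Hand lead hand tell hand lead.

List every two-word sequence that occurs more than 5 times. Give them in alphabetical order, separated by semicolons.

Bigram counts meeting the condition (more than 5 times):
  lead hand: 6
  lead lead: 7

lead hand; lead lead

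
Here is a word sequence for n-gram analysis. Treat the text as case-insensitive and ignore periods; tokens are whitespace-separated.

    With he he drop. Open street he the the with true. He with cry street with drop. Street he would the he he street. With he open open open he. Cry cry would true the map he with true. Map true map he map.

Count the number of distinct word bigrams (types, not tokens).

34

44 tokens → 43 bigram windows in total.
Repeated bigrams (each contributes count−1 duplicates):
  he he: 2
  he with: 2
  map he: 2
  open open: 2
  street he: 2
  street with: 2
  true map: 2
  with he: 2
  … (1 more repeated)
9 duplicate windows → 43 − 9 = 34 distinct.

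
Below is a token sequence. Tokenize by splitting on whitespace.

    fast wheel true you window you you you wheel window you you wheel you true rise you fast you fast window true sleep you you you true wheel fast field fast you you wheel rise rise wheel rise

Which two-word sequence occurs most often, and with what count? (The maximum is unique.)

Bigram frequencies (highest first):
  you you: 6
  you wheel: 3
  window you: 2
  you true: 2
  you fast: 2
  fast you: 2
  … (19 more, each ≤ 2)

"you you", 6 times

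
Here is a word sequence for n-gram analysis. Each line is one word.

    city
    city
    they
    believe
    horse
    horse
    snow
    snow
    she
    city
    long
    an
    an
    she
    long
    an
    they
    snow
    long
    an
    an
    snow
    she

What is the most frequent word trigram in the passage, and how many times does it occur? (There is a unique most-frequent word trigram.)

"long an an", 2 times

Trigram frequencies (highest first):
  long an an: 2
  city city they: 1
  city they believe: 1
  they believe horse: 1
  believe horse horse: 1
  horse horse snow: 1
  … (14 more, each ≤ 1)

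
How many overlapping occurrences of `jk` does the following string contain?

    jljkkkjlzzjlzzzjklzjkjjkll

4

Sliding a length-2 window over the 26 characters (25 positions):
  position 3–4: jk
  position 16–17: jk
  position 20–21: jk
  position 23–24: jk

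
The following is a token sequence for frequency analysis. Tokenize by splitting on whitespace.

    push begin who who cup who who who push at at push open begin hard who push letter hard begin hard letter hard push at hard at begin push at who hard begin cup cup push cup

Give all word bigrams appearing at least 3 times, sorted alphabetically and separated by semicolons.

Bigram counts meeting the condition (at least 3 times):
  push at: 3
  who who: 3

push at; who who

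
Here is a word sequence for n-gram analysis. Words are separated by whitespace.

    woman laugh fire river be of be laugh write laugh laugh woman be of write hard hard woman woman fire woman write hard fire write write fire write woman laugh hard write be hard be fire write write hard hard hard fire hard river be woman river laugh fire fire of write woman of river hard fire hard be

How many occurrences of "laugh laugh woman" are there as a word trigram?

Scanning the 57 overlapping trigram windows for "laugh laugh woman":
  position 10–12: laugh laugh woman

1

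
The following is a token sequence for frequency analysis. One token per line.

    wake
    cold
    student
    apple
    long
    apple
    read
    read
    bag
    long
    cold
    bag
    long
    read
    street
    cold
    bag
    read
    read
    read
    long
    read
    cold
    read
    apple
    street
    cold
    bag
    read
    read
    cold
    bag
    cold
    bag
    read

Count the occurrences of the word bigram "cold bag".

5

Scanning the 34 overlapping bigram windows for "cold bag":
  position 11–12: cold bag
  position 16–17: cold bag
  position 27–28: cold bag
  position 31–32: cold bag
  position 33–34: cold bag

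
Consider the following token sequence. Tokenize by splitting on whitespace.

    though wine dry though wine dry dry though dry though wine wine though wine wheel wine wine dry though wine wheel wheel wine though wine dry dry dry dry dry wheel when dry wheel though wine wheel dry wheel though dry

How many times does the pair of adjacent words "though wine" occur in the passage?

Scanning the 40 overlapping bigram windows for "though wine":
  position 1–2: though wine
  position 4–5: though wine
  position 10–11: though wine
  position 13–14: though wine
  position 19–20: though wine
  position 24–25: though wine
  position 35–36: though wine

7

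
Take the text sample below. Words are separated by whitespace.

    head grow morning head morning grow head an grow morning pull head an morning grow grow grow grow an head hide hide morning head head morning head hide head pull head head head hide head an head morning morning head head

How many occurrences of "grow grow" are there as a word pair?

3

Scanning the 40 overlapping bigram windows for "grow grow":
  position 15–16: grow grow
  position 16–17: grow grow
  position 17–18: grow grow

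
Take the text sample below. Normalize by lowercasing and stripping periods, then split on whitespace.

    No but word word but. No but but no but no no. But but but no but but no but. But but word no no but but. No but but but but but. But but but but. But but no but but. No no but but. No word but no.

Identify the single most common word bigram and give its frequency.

"but but", 19 times

Bigram frequencies (highest first):
  but but: 19
  no but: 10
  but no: 10
  no no: 3
  but word: 2
  word but: 2
  … (3 more, each ≤ 1)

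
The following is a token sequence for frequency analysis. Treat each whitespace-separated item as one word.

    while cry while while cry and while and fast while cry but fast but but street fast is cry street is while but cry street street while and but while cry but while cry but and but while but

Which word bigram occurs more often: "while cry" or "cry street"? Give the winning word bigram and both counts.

"while cry" (5 vs 2)

"while cry": 5 occurrences
"cry street": 2 occurrences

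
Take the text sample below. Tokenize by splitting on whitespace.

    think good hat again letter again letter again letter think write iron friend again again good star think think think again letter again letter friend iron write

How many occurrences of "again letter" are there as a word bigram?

Scanning the 26 overlapping bigram windows for "again letter":
  position 4–5: again letter
  position 6–7: again letter
  position 8–9: again letter
  position 21–22: again letter
  position 23–24: again letter

5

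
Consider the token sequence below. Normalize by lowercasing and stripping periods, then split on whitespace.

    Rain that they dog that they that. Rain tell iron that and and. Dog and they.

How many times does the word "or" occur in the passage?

0

Scanning the 16 tokens for "or":
  (none found)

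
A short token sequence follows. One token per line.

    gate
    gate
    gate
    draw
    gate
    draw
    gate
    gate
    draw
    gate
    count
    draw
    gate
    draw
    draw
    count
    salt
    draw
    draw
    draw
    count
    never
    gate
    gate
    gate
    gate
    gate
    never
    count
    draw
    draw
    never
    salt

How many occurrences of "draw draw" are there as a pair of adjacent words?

4

Scanning the 32 overlapping bigram windows for "draw draw":
  position 14–15: draw draw
  position 18–19: draw draw
  position 19–20: draw draw
  position 30–31: draw draw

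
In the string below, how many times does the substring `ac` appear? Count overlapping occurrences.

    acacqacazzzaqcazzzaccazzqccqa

Sliding a length-2 window over the 29 characters (28 positions):
  position 1–2: ac
  position 3–4: ac
  position 6–7: ac
  position 19–20: ac

4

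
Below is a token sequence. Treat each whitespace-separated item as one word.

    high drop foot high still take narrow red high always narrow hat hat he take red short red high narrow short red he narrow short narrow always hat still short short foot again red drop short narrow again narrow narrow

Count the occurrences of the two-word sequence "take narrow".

1

Scanning the 39 overlapping bigram windows for "take narrow":
  position 6–7: take narrow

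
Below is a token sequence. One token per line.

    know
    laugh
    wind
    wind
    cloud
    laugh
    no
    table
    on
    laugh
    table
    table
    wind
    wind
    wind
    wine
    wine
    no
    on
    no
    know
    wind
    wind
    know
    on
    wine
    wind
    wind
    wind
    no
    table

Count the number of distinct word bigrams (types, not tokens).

31 tokens → 30 bigram windows in total.
Repeated bigrams (each contributes count−1 duplicates):
  wind wind: 6
  no table: 2
6 duplicate windows → 30 − 6 = 24 distinct.

24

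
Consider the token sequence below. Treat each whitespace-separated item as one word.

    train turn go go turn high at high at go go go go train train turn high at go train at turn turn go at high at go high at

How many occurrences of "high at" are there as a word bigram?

5

Scanning the 29 overlapping bigram windows for "high at":
  position 6–7: high at
  position 8–9: high at
  position 17–18: high at
  position 26–27: high at
  position 29–30: high at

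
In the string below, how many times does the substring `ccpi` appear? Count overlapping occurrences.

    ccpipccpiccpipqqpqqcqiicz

3

Sliding a length-4 window over the 25 characters (22 positions):
  position 1–4: ccpi
  position 6–9: ccpi
  position 10–13: ccpi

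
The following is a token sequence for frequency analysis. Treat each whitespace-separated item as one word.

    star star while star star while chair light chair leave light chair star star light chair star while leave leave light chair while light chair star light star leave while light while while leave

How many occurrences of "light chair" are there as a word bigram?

Scanning the 33 overlapping bigram windows for "light chair":
  position 8–9: light chair
  position 11–12: light chair
  position 15–16: light chair
  position 21–22: light chair
  position 24–25: light chair

5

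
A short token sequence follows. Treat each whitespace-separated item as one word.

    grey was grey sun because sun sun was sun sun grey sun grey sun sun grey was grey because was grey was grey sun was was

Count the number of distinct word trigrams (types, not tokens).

26 tokens → 24 trigram windows in total.
Repeated trigrams (each contributes count−1 duplicates):
  grey was grey: 3
  sun grey sun: 2
  sun sun grey: 2
  was grey sun: 2
5 duplicate windows → 24 − 5 = 19 distinct.

19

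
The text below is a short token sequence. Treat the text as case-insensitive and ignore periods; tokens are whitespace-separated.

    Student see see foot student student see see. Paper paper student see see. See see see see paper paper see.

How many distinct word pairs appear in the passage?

9

20 tokens → 19 bigram windows in total.
Repeated bigrams (each contributes count−1 duplicates):
  see see: 7
  student see: 3
  paper paper: 2
  see paper: 2
10 duplicate windows → 19 − 10 = 9 distinct.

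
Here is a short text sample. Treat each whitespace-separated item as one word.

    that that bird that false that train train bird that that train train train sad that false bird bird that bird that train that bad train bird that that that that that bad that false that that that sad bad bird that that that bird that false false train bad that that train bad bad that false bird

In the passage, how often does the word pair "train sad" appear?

Scanning the 57 overlapping bigram windows for "train sad":
  position 14–15: train sad

1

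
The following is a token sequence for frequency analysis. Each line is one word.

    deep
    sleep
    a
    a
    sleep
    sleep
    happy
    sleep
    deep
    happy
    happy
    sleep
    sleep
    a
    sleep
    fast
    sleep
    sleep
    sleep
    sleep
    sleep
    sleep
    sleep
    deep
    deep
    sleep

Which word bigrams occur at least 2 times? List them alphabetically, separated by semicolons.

Bigram counts meeting the condition (at least 2 times):
  a sleep: 2
  deep sleep: 2
  happy sleep: 2
  sleep a: 2
  sleep deep: 2
  sleep sleep: 8

a sleep; deep sleep; happy sleep; sleep a; sleep deep; sleep sleep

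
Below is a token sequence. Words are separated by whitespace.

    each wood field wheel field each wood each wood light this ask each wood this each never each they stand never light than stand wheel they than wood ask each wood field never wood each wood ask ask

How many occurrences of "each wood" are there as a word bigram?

Scanning the 37 overlapping bigram windows for "each wood":
  position 1–2: each wood
  position 6–7: each wood
  position 8–9: each wood
  position 13–14: each wood
  position 30–31: each wood
  position 35–36: each wood

6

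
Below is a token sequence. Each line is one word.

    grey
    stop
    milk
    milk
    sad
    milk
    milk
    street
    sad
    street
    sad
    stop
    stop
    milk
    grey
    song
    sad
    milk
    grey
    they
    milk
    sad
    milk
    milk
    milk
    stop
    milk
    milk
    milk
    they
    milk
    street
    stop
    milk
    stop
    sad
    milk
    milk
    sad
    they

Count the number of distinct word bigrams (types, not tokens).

40 tokens → 39 bigram windows in total.
Repeated bigrams (each contributes count−1 duplicates):
  milk milk: 7
  sad milk: 4
  stop milk: 4
  milk sad: 3
  milk grey: 2
  milk stop: 2
  milk street: 2
  street sad: 2
  … (1 more repeated)
19 duplicate windows → 39 − 19 = 20 distinct.

20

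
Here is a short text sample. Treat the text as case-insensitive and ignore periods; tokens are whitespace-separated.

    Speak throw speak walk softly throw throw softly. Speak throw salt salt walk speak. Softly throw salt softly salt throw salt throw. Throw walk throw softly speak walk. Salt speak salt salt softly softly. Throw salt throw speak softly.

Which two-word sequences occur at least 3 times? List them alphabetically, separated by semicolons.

Bigram counts meeting the condition (at least 3 times):
  salt throw: 3
  softly throw: 3
  throw salt: 4

salt throw; softly throw; throw salt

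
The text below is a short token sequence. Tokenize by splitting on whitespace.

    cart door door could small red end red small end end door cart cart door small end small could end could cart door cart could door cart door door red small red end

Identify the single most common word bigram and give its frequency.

"cart door", 4 times

Bigram frequencies (highest first):
  cart door: 4
  door cart: 3
  door door: 2
  small red: 2
  red end: 2
  red small: 2
  … (16 more, each ≤ 2)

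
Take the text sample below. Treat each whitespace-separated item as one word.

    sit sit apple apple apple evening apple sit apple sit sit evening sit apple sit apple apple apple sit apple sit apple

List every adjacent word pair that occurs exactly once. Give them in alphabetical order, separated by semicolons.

apple evening; evening apple; evening sit; sit evening

Bigram counts meeting the condition (exactly once):
  apple evening: 1
  evening apple: 1
  evening sit: 1
  sit evening: 1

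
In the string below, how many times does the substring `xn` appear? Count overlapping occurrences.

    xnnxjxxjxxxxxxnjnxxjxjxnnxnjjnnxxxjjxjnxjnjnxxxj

4

Sliding a length-2 window over the 48 characters (47 positions):
  position 1–2: xn
  position 14–15: xn
  position 23–24: xn
  position 26–27: xn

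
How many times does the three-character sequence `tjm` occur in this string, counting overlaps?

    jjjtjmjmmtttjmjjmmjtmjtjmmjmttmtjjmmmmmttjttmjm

Sliding a length-3 window over the 47 characters (45 positions):
  position 4–6: tjm
  position 12–14: tjm
  position 23–25: tjm

3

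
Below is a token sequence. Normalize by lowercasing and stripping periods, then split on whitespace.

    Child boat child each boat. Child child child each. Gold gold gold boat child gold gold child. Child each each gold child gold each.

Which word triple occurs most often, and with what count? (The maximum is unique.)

Trigram frequencies (highest first):
  child child each: 2
  child boat child: 1
  boat child each: 1
  child each boat: 1
  each boat child: 1
  boat child child: 1
  … (15 more, each ≤ 1)

"child child each", 2 times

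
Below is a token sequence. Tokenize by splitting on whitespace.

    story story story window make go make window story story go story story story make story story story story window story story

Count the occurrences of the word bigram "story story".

9

Scanning the 21 overlapping bigram windows for "story story":
  position 1–2: story story
  position 2–3: story story
  position 9–10: story story
  position 12–13: story story
  position 13–14: story story
  position 16–17: story story
  position 17–18: story story
  position 18–19: story story
  position 21–22: story story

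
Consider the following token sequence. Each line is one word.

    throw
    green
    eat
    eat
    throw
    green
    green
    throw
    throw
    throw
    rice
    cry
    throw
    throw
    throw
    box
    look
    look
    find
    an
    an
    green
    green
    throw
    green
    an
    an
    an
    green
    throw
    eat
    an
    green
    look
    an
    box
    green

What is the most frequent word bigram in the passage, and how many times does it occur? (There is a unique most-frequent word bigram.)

Bigram frequencies (highest first):
  throw throw: 4
  throw green: 3
  green throw: 3
  an an: 3
  an green: 3
  green green: 2
  … (18 more, each ≤ 1)

"throw throw", 4 times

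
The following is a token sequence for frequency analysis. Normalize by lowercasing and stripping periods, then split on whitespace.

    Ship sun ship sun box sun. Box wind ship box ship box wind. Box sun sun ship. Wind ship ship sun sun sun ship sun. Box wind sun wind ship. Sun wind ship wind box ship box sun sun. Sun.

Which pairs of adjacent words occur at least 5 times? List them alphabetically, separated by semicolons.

ship sun; sun sun

Bigram counts meeting the condition (at least 5 times):
  ship sun: 5
  sun sun: 5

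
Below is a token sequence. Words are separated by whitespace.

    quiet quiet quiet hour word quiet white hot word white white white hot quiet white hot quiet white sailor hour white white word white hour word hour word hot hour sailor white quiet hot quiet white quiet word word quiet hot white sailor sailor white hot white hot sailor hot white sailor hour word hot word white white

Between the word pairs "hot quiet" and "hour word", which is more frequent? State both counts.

"hour word" (4 vs 3)

"hot quiet": 3 occurrences
"hour word": 4 occurrences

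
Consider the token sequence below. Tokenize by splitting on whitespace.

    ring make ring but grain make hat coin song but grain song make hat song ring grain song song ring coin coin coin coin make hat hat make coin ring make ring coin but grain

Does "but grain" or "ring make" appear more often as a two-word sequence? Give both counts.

"but grain" (3 vs 2)

"but grain": 3 occurrences
"ring make": 2 occurrences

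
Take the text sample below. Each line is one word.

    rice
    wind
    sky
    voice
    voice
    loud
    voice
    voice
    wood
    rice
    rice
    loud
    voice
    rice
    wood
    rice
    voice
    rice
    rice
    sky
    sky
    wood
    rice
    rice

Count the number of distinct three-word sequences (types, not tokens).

24 tokens → 22 trigram windows in total.
Repeated trigrams (each contributes count−1 duplicates):
  wood rice rice: 2
1 duplicate windows → 22 − 1 = 21 distinct.

21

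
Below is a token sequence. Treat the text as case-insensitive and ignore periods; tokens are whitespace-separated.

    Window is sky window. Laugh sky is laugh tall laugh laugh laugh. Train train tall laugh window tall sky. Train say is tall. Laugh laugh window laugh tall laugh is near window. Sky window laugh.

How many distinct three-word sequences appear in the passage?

35 tokens → 33 trigram windows in total.
Repeated trigrams (each contributes count−1 duplicates):
  laugh tall laugh: 2
  sky window laugh: 2
  tall laugh laugh: 2
3 duplicate windows → 33 − 3 = 30 distinct.

30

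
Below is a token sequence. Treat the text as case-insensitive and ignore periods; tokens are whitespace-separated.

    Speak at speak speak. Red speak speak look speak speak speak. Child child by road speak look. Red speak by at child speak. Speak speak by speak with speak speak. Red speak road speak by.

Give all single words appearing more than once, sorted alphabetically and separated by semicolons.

Unigram counts meeting the condition (more than once):
  at: 2
  by: 4
  child: 3
  look: 2
  red: 3
  road: 2
  speak: 18

at; by; child; look; red; road; speak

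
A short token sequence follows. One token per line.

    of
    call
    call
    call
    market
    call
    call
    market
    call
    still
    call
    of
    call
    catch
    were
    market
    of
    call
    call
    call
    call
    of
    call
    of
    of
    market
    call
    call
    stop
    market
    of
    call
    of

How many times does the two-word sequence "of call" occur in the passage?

Scanning the 32 overlapping bigram windows for "of call":
  position 1–2: of call
  position 12–13: of call
  position 17–18: of call
  position 22–23: of call
  position 31–32: of call

5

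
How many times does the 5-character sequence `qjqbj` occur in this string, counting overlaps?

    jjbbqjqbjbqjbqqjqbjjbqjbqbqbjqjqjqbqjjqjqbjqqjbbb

Sliding a length-5 window over the 49 characters (45 positions):
  position 5–9: qjqbj
  position 15–19: qjqbj
  position 39–43: qjqbj

3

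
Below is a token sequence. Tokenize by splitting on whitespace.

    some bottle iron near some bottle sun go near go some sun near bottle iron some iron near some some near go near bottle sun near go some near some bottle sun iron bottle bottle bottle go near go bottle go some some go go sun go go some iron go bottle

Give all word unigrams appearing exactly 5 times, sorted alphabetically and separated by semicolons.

Unigram counts meeting the condition (exactly 5 times):
  iron: 5
  sun: 5

iron; sun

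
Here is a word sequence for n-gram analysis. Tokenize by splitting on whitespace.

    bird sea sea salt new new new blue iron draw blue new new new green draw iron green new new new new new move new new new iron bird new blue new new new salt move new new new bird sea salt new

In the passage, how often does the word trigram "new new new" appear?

Scanning the 41 overlapping trigram windows for "new new new":
  position 5–7: new new new
  position 12–14: new new new
  position 19–21: new new new
  position 20–22: new new new
  position 21–23: new new new
  position 25–27: new new new
  position 32–34: new new new
  position 37–39: new new new

8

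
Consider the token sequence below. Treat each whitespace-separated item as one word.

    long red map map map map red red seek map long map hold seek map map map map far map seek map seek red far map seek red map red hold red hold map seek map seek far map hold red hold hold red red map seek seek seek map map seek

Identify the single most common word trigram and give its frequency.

Trigram frequencies (highest first):
  map map map: 4
  seek map map: 2
  far map seek: 2
  map seek map: 2
  seek map seek: 2
  map seek red: 2
  … (35 more, each ≤ 2)

"map map map", 4 times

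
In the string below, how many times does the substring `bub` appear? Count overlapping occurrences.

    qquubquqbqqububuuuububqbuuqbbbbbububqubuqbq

4

Sliding a length-3 window over the 43 characters (41 positions):
  position 13–15: bub
  position 20–22: bub
  position 32–34: bub
  position 34–36: bub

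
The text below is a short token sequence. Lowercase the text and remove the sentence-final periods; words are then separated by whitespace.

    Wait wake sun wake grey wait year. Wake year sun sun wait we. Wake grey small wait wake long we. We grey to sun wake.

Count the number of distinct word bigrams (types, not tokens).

21

25 tokens → 24 bigram windows in total.
Repeated bigrams (each contributes count−1 duplicates):
  sun wake: 2
  wait wake: 2
  wake grey: 2
3 duplicate windows → 24 − 3 = 21 distinct.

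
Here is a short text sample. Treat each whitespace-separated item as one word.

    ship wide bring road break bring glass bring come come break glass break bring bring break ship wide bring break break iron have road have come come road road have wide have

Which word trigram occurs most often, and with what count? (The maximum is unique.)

"ship wide bring", 2 times

Trigram frequencies (highest first):
  ship wide bring: 2
  wide bring road: 1
  bring road break: 1
  road break bring: 1
  break bring glass: 1
  bring glass bring: 1
  … (23 more, each ≤ 1)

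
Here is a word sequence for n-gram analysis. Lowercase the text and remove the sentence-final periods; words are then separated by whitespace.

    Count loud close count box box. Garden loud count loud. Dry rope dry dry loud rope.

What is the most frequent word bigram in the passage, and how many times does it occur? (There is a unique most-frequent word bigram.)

Bigram frequencies (highest first):
  count loud: 2
  loud close: 1
  close count: 1
  count box: 1
  box box: 1
  box garden: 1
  … (8 more, each ≤ 1)

"count loud", 2 times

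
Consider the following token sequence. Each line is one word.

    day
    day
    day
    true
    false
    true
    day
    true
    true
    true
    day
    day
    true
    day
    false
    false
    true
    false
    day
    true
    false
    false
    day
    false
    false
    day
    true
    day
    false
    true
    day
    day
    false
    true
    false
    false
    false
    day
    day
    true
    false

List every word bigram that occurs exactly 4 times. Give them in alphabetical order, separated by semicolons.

day false; false day; false true

Bigram counts meeting the condition (exactly 4 times):
  day false: 4
  false day: 4
  false true: 4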